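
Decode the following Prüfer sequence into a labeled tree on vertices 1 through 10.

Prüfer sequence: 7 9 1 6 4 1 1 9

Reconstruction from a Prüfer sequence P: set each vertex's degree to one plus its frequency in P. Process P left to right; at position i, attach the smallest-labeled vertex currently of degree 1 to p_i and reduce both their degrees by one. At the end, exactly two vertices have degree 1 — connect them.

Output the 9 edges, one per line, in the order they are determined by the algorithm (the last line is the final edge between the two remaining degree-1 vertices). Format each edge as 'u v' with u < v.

Initial degrees: {1:4, 2:1, 3:1, 4:2, 5:1, 6:2, 7:2, 8:1, 9:3, 10:1}
Step 1: smallest deg-1 vertex = 2, p_1 = 7. Add edge {2,7}. Now deg[2]=0, deg[7]=1.
Step 2: smallest deg-1 vertex = 3, p_2 = 9. Add edge {3,9}. Now deg[3]=0, deg[9]=2.
Step 3: smallest deg-1 vertex = 5, p_3 = 1. Add edge {1,5}. Now deg[5]=0, deg[1]=3.
Step 4: smallest deg-1 vertex = 7, p_4 = 6. Add edge {6,7}. Now deg[7]=0, deg[6]=1.
Step 5: smallest deg-1 vertex = 6, p_5 = 4. Add edge {4,6}. Now deg[6]=0, deg[4]=1.
Step 6: smallest deg-1 vertex = 4, p_6 = 1. Add edge {1,4}. Now deg[4]=0, deg[1]=2.
Step 7: smallest deg-1 vertex = 8, p_7 = 1. Add edge {1,8}. Now deg[8]=0, deg[1]=1.
Step 8: smallest deg-1 vertex = 1, p_8 = 9. Add edge {1,9}. Now deg[1]=0, deg[9]=1.
Final: two remaining deg-1 vertices are 9, 10. Add edge {9,10}.

Answer: 2 7
3 9
1 5
6 7
4 6
1 4
1 8
1 9
9 10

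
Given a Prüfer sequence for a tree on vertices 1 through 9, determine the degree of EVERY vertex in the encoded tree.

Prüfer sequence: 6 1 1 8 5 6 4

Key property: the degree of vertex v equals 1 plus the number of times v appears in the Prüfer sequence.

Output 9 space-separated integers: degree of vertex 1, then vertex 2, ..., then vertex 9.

Answer: 3 1 1 2 2 3 1 2 1

Derivation:
p_1 = 6: count[6] becomes 1
p_2 = 1: count[1] becomes 1
p_3 = 1: count[1] becomes 2
p_4 = 8: count[8] becomes 1
p_5 = 5: count[5] becomes 1
p_6 = 6: count[6] becomes 2
p_7 = 4: count[4] becomes 1
Degrees (1 + count): deg[1]=1+2=3, deg[2]=1+0=1, deg[3]=1+0=1, deg[4]=1+1=2, deg[5]=1+1=2, deg[6]=1+2=3, deg[7]=1+0=1, deg[8]=1+1=2, deg[9]=1+0=1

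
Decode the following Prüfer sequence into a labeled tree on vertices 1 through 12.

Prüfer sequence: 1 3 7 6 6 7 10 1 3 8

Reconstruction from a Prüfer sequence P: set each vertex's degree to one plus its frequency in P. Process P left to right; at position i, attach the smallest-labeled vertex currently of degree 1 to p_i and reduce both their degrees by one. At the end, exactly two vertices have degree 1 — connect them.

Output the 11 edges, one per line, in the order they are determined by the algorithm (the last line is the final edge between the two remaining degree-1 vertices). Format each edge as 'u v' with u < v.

Initial degrees: {1:3, 2:1, 3:3, 4:1, 5:1, 6:3, 7:3, 8:2, 9:1, 10:2, 11:1, 12:1}
Step 1: smallest deg-1 vertex = 2, p_1 = 1. Add edge {1,2}. Now deg[2]=0, deg[1]=2.
Step 2: smallest deg-1 vertex = 4, p_2 = 3. Add edge {3,4}. Now deg[4]=0, deg[3]=2.
Step 3: smallest deg-1 vertex = 5, p_3 = 7. Add edge {5,7}. Now deg[5]=0, deg[7]=2.
Step 4: smallest deg-1 vertex = 9, p_4 = 6. Add edge {6,9}. Now deg[9]=0, deg[6]=2.
Step 5: smallest deg-1 vertex = 11, p_5 = 6. Add edge {6,11}. Now deg[11]=0, deg[6]=1.
Step 6: smallest deg-1 vertex = 6, p_6 = 7. Add edge {6,7}. Now deg[6]=0, deg[7]=1.
Step 7: smallest deg-1 vertex = 7, p_7 = 10. Add edge {7,10}. Now deg[7]=0, deg[10]=1.
Step 8: smallest deg-1 vertex = 10, p_8 = 1. Add edge {1,10}. Now deg[10]=0, deg[1]=1.
Step 9: smallest deg-1 vertex = 1, p_9 = 3. Add edge {1,3}. Now deg[1]=0, deg[3]=1.
Step 10: smallest deg-1 vertex = 3, p_10 = 8. Add edge {3,8}. Now deg[3]=0, deg[8]=1.
Final: two remaining deg-1 vertices are 8, 12. Add edge {8,12}.

Answer: 1 2
3 4
5 7
6 9
6 11
6 7
7 10
1 10
1 3
3 8
8 12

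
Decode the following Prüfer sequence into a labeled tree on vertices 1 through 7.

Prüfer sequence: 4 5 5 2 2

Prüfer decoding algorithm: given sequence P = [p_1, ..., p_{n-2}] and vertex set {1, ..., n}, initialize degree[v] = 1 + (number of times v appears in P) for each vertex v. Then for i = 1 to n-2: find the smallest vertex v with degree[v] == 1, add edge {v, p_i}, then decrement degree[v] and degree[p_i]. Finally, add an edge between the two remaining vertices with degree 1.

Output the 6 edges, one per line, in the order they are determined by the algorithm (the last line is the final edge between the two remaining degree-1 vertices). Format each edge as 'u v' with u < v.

Initial degrees: {1:1, 2:3, 3:1, 4:2, 5:3, 6:1, 7:1}
Step 1: smallest deg-1 vertex = 1, p_1 = 4. Add edge {1,4}. Now deg[1]=0, deg[4]=1.
Step 2: smallest deg-1 vertex = 3, p_2 = 5. Add edge {3,5}. Now deg[3]=0, deg[5]=2.
Step 3: smallest deg-1 vertex = 4, p_3 = 5. Add edge {4,5}. Now deg[4]=0, deg[5]=1.
Step 4: smallest deg-1 vertex = 5, p_4 = 2. Add edge {2,5}. Now deg[5]=0, deg[2]=2.
Step 5: smallest deg-1 vertex = 6, p_5 = 2. Add edge {2,6}. Now deg[6]=0, deg[2]=1.
Final: two remaining deg-1 vertices are 2, 7. Add edge {2,7}.

Answer: 1 4
3 5
4 5
2 5
2 6
2 7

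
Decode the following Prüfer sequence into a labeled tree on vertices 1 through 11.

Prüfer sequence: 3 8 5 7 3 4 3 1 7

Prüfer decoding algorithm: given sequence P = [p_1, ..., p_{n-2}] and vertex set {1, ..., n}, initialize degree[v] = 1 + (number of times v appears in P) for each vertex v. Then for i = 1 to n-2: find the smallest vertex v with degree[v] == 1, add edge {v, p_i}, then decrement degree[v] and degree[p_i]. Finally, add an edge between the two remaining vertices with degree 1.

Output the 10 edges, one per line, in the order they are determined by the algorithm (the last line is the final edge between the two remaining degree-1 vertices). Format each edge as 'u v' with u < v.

Answer: 2 3
6 8
5 8
5 7
3 9
4 10
3 4
1 3
1 7
7 11

Derivation:
Initial degrees: {1:2, 2:1, 3:4, 4:2, 5:2, 6:1, 7:3, 8:2, 9:1, 10:1, 11:1}
Step 1: smallest deg-1 vertex = 2, p_1 = 3. Add edge {2,3}. Now deg[2]=0, deg[3]=3.
Step 2: smallest deg-1 vertex = 6, p_2 = 8. Add edge {6,8}. Now deg[6]=0, deg[8]=1.
Step 3: smallest deg-1 vertex = 8, p_3 = 5. Add edge {5,8}. Now deg[8]=0, deg[5]=1.
Step 4: smallest deg-1 vertex = 5, p_4 = 7. Add edge {5,7}. Now deg[5]=0, deg[7]=2.
Step 5: smallest deg-1 vertex = 9, p_5 = 3. Add edge {3,9}. Now deg[9]=0, deg[3]=2.
Step 6: smallest deg-1 vertex = 10, p_6 = 4. Add edge {4,10}. Now deg[10]=0, deg[4]=1.
Step 7: smallest deg-1 vertex = 4, p_7 = 3. Add edge {3,4}. Now deg[4]=0, deg[3]=1.
Step 8: smallest deg-1 vertex = 3, p_8 = 1. Add edge {1,3}. Now deg[3]=0, deg[1]=1.
Step 9: smallest deg-1 vertex = 1, p_9 = 7. Add edge {1,7}. Now deg[1]=0, deg[7]=1.
Final: two remaining deg-1 vertices are 7, 11. Add edge {7,11}.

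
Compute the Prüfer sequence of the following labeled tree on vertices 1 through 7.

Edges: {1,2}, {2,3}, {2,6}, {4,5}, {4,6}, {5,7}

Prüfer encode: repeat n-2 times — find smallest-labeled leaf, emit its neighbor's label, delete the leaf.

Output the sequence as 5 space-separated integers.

Step 1: leaves = {1,3,7}. Remove smallest leaf 1, emit neighbor 2.
Step 2: leaves = {3,7}. Remove smallest leaf 3, emit neighbor 2.
Step 3: leaves = {2,7}. Remove smallest leaf 2, emit neighbor 6.
Step 4: leaves = {6,7}. Remove smallest leaf 6, emit neighbor 4.
Step 5: leaves = {4,7}. Remove smallest leaf 4, emit neighbor 5.
Done: 2 vertices remain (5, 7). Sequence = [2 2 6 4 5]

Answer: 2 2 6 4 5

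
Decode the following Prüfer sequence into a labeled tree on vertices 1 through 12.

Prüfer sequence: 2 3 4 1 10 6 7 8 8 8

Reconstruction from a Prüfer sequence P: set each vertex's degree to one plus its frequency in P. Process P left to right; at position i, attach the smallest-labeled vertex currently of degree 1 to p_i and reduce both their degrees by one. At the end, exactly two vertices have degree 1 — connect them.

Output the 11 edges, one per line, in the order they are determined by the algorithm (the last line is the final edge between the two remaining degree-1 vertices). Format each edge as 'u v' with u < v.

Answer: 2 5
2 3
3 4
1 4
1 10
6 9
6 7
7 8
8 10
8 11
8 12

Derivation:
Initial degrees: {1:2, 2:2, 3:2, 4:2, 5:1, 6:2, 7:2, 8:4, 9:1, 10:2, 11:1, 12:1}
Step 1: smallest deg-1 vertex = 5, p_1 = 2. Add edge {2,5}. Now deg[5]=0, deg[2]=1.
Step 2: smallest deg-1 vertex = 2, p_2 = 3. Add edge {2,3}. Now deg[2]=0, deg[3]=1.
Step 3: smallest deg-1 vertex = 3, p_3 = 4. Add edge {3,4}. Now deg[3]=0, deg[4]=1.
Step 4: smallest deg-1 vertex = 4, p_4 = 1. Add edge {1,4}. Now deg[4]=0, deg[1]=1.
Step 5: smallest deg-1 vertex = 1, p_5 = 10. Add edge {1,10}. Now deg[1]=0, deg[10]=1.
Step 6: smallest deg-1 vertex = 9, p_6 = 6. Add edge {6,9}. Now deg[9]=0, deg[6]=1.
Step 7: smallest deg-1 vertex = 6, p_7 = 7. Add edge {6,7}. Now deg[6]=0, deg[7]=1.
Step 8: smallest deg-1 vertex = 7, p_8 = 8. Add edge {7,8}. Now deg[7]=0, deg[8]=3.
Step 9: smallest deg-1 vertex = 10, p_9 = 8. Add edge {8,10}. Now deg[10]=0, deg[8]=2.
Step 10: smallest deg-1 vertex = 11, p_10 = 8. Add edge {8,11}. Now deg[11]=0, deg[8]=1.
Final: two remaining deg-1 vertices are 8, 12. Add edge {8,12}.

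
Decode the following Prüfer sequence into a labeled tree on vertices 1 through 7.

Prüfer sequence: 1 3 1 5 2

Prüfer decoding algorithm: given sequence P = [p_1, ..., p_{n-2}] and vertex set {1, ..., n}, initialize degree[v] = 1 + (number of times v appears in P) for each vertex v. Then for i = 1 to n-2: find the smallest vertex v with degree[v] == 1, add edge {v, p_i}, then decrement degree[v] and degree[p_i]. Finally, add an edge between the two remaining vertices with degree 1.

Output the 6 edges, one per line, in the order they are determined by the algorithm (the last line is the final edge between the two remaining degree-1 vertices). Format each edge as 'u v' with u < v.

Initial degrees: {1:3, 2:2, 3:2, 4:1, 5:2, 6:1, 7:1}
Step 1: smallest deg-1 vertex = 4, p_1 = 1. Add edge {1,4}. Now deg[4]=0, deg[1]=2.
Step 2: smallest deg-1 vertex = 6, p_2 = 3. Add edge {3,6}. Now deg[6]=0, deg[3]=1.
Step 3: smallest deg-1 vertex = 3, p_3 = 1. Add edge {1,3}. Now deg[3]=0, deg[1]=1.
Step 4: smallest deg-1 vertex = 1, p_4 = 5. Add edge {1,5}. Now deg[1]=0, deg[5]=1.
Step 5: smallest deg-1 vertex = 5, p_5 = 2. Add edge {2,5}. Now deg[5]=0, deg[2]=1.
Final: two remaining deg-1 vertices are 2, 7. Add edge {2,7}.

Answer: 1 4
3 6
1 3
1 5
2 5
2 7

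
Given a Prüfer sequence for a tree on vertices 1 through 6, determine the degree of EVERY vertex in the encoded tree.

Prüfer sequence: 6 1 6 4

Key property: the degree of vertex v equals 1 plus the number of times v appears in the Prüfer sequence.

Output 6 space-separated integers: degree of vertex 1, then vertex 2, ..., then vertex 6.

p_1 = 6: count[6] becomes 1
p_2 = 1: count[1] becomes 1
p_3 = 6: count[6] becomes 2
p_4 = 4: count[4] becomes 1
Degrees (1 + count): deg[1]=1+1=2, deg[2]=1+0=1, deg[3]=1+0=1, deg[4]=1+1=2, deg[5]=1+0=1, deg[6]=1+2=3

Answer: 2 1 1 2 1 3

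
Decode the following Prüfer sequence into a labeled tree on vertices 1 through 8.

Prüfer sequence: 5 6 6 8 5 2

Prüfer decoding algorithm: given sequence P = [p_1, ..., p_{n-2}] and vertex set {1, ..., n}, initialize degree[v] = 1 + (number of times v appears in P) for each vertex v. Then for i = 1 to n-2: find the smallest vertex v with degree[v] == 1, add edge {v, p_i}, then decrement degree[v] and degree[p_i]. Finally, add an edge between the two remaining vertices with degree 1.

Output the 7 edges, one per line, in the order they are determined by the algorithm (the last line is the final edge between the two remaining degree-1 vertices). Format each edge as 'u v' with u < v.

Answer: 1 5
3 6
4 6
6 8
5 7
2 5
2 8

Derivation:
Initial degrees: {1:1, 2:2, 3:1, 4:1, 5:3, 6:3, 7:1, 8:2}
Step 1: smallest deg-1 vertex = 1, p_1 = 5. Add edge {1,5}. Now deg[1]=0, deg[5]=2.
Step 2: smallest deg-1 vertex = 3, p_2 = 6. Add edge {3,6}. Now deg[3]=0, deg[6]=2.
Step 3: smallest deg-1 vertex = 4, p_3 = 6. Add edge {4,6}. Now deg[4]=0, deg[6]=1.
Step 4: smallest deg-1 vertex = 6, p_4 = 8. Add edge {6,8}. Now deg[6]=0, deg[8]=1.
Step 5: smallest deg-1 vertex = 7, p_5 = 5. Add edge {5,7}. Now deg[7]=0, deg[5]=1.
Step 6: smallest deg-1 vertex = 5, p_6 = 2. Add edge {2,5}. Now deg[5]=0, deg[2]=1.
Final: two remaining deg-1 vertices are 2, 8. Add edge {2,8}.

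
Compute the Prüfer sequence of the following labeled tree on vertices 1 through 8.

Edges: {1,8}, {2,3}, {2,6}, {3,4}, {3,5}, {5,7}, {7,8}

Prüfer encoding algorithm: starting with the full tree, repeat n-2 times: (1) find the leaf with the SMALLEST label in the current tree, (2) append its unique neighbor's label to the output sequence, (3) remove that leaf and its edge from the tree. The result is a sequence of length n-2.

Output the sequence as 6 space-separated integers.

Step 1: leaves = {1,4,6}. Remove smallest leaf 1, emit neighbor 8.
Step 2: leaves = {4,6,8}. Remove smallest leaf 4, emit neighbor 3.
Step 3: leaves = {6,8}. Remove smallest leaf 6, emit neighbor 2.
Step 4: leaves = {2,8}. Remove smallest leaf 2, emit neighbor 3.
Step 5: leaves = {3,8}. Remove smallest leaf 3, emit neighbor 5.
Step 6: leaves = {5,8}. Remove smallest leaf 5, emit neighbor 7.
Done: 2 vertices remain (7, 8). Sequence = [8 3 2 3 5 7]

Answer: 8 3 2 3 5 7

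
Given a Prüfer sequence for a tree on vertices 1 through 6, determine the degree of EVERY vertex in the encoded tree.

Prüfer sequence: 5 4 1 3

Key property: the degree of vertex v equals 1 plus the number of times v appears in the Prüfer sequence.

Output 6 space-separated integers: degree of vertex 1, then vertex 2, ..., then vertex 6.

p_1 = 5: count[5] becomes 1
p_2 = 4: count[4] becomes 1
p_3 = 1: count[1] becomes 1
p_4 = 3: count[3] becomes 1
Degrees (1 + count): deg[1]=1+1=2, deg[2]=1+0=1, deg[3]=1+1=2, deg[4]=1+1=2, deg[5]=1+1=2, deg[6]=1+0=1

Answer: 2 1 2 2 2 1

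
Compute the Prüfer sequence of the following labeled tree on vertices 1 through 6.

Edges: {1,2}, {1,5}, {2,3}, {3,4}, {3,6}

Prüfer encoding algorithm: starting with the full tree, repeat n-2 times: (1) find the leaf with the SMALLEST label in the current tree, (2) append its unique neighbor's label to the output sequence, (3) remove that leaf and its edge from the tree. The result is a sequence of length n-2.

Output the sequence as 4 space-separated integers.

Answer: 3 1 2 3

Derivation:
Step 1: leaves = {4,5,6}. Remove smallest leaf 4, emit neighbor 3.
Step 2: leaves = {5,6}. Remove smallest leaf 5, emit neighbor 1.
Step 3: leaves = {1,6}. Remove smallest leaf 1, emit neighbor 2.
Step 4: leaves = {2,6}. Remove smallest leaf 2, emit neighbor 3.
Done: 2 vertices remain (3, 6). Sequence = [3 1 2 3]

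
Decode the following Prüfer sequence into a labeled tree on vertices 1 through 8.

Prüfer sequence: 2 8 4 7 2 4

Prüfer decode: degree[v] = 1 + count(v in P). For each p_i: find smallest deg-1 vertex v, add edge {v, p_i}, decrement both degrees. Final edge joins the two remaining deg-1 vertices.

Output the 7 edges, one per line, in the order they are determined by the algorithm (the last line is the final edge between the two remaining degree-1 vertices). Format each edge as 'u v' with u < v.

Answer: 1 2
3 8
4 5
6 7
2 7
2 4
4 8

Derivation:
Initial degrees: {1:1, 2:3, 3:1, 4:3, 5:1, 6:1, 7:2, 8:2}
Step 1: smallest deg-1 vertex = 1, p_1 = 2. Add edge {1,2}. Now deg[1]=0, deg[2]=2.
Step 2: smallest deg-1 vertex = 3, p_2 = 8. Add edge {3,8}. Now deg[3]=0, deg[8]=1.
Step 3: smallest deg-1 vertex = 5, p_3 = 4. Add edge {4,5}. Now deg[5]=0, deg[4]=2.
Step 4: smallest deg-1 vertex = 6, p_4 = 7. Add edge {6,7}. Now deg[6]=0, deg[7]=1.
Step 5: smallest deg-1 vertex = 7, p_5 = 2. Add edge {2,7}. Now deg[7]=0, deg[2]=1.
Step 6: smallest deg-1 vertex = 2, p_6 = 4. Add edge {2,4}. Now deg[2]=0, deg[4]=1.
Final: two remaining deg-1 vertices are 4, 8. Add edge {4,8}.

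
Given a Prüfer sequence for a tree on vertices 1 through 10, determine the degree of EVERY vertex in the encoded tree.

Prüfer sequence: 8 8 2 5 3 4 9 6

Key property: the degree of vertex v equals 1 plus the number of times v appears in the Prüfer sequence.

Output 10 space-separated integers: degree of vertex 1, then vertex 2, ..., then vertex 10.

p_1 = 8: count[8] becomes 1
p_2 = 8: count[8] becomes 2
p_3 = 2: count[2] becomes 1
p_4 = 5: count[5] becomes 1
p_5 = 3: count[3] becomes 1
p_6 = 4: count[4] becomes 1
p_7 = 9: count[9] becomes 1
p_8 = 6: count[6] becomes 1
Degrees (1 + count): deg[1]=1+0=1, deg[2]=1+1=2, deg[3]=1+1=2, deg[4]=1+1=2, deg[5]=1+1=2, deg[6]=1+1=2, deg[7]=1+0=1, deg[8]=1+2=3, deg[9]=1+1=2, deg[10]=1+0=1

Answer: 1 2 2 2 2 2 1 3 2 1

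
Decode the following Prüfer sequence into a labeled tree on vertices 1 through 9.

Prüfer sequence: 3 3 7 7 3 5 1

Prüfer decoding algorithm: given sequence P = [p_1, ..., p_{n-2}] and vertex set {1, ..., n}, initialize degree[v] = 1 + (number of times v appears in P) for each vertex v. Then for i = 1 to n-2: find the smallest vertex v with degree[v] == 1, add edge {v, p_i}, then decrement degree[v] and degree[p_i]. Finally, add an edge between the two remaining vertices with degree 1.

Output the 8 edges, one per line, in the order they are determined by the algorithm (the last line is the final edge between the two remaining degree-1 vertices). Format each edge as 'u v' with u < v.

Answer: 2 3
3 4
6 7
7 8
3 7
3 5
1 5
1 9

Derivation:
Initial degrees: {1:2, 2:1, 3:4, 4:1, 5:2, 6:1, 7:3, 8:1, 9:1}
Step 1: smallest deg-1 vertex = 2, p_1 = 3. Add edge {2,3}. Now deg[2]=0, deg[3]=3.
Step 2: smallest deg-1 vertex = 4, p_2 = 3. Add edge {3,4}. Now deg[4]=0, deg[3]=2.
Step 3: smallest deg-1 vertex = 6, p_3 = 7. Add edge {6,7}. Now deg[6]=0, deg[7]=2.
Step 4: smallest deg-1 vertex = 8, p_4 = 7. Add edge {7,8}. Now deg[8]=0, deg[7]=1.
Step 5: smallest deg-1 vertex = 7, p_5 = 3. Add edge {3,7}. Now deg[7]=0, deg[3]=1.
Step 6: smallest deg-1 vertex = 3, p_6 = 5. Add edge {3,5}. Now deg[3]=0, deg[5]=1.
Step 7: smallest deg-1 vertex = 5, p_7 = 1. Add edge {1,5}. Now deg[5]=0, deg[1]=1.
Final: two remaining deg-1 vertices are 1, 9. Add edge {1,9}.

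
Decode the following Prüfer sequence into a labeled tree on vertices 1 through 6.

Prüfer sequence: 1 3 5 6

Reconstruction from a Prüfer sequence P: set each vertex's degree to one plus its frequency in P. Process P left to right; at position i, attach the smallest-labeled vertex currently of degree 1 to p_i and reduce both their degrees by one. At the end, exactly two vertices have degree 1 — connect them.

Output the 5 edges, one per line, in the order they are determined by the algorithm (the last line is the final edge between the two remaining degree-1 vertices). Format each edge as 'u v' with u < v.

Initial degrees: {1:2, 2:1, 3:2, 4:1, 5:2, 6:2}
Step 1: smallest deg-1 vertex = 2, p_1 = 1. Add edge {1,2}. Now deg[2]=0, deg[1]=1.
Step 2: smallest deg-1 vertex = 1, p_2 = 3. Add edge {1,3}. Now deg[1]=0, deg[3]=1.
Step 3: smallest deg-1 vertex = 3, p_3 = 5. Add edge {3,5}. Now deg[3]=0, deg[5]=1.
Step 4: smallest deg-1 vertex = 4, p_4 = 6. Add edge {4,6}. Now deg[4]=0, deg[6]=1.
Final: two remaining deg-1 vertices are 5, 6. Add edge {5,6}.

Answer: 1 2
1 3
3 5
4 6
5 6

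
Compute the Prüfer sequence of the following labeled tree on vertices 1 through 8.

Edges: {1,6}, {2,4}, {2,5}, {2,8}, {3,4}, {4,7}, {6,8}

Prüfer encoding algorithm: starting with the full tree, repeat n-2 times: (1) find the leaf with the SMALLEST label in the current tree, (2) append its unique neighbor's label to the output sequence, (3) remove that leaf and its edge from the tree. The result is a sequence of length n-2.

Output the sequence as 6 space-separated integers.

Step 1: leaves = {1,3,5,7}. Remove smallest leaf 1, emit neighbor 6.
Step 2: leaves = {3,5,6,7}. Remove smallest leaf 3, emit neighbor 4.
Step 3: leaves = {5,6,7}. Remove smallest leaf 5, emit neighbor 2.
Step 4: leaves = {6,7}. Remove smallest leaf 6, emit neighbor 8.
Step 5: leaves = {7,8}. Remove smallest leaf 7, emit neighbor 4.
Step 6: leaves = {4,8}. Remove smallest leaf 4, emit neighbor 2.
Done: 2 vertices remain (2, 8). Sequence = [6 4 2 8 4 2]

Answer: 6 4 2 8 4 2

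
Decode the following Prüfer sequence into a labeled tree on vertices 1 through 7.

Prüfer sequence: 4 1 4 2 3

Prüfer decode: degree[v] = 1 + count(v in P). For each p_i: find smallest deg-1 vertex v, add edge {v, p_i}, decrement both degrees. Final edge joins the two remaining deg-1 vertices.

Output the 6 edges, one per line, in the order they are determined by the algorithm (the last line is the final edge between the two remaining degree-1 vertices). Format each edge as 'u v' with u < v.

Answer: 4 5
1 6
1 4
2 4
2 3
3 7

Derivation:
Initial degrees: {1:2, 2:2, 3:2, 4:3, 5:1, 6:1, 7:1}
Step 1: smallest deg-1 vertex = 5, p_1 = 4. Add edge {4,5}. Now deg[5]=0, deg[4]=2.
Step 2: smallest deg-1 vertex = 6, p_2 = 1. Add edge {1,6}. Now deg[6]=0, deg[1]=1.
Step 3: smallest deg-1 vertex = 1, p_3 = 4. Add edge {1,4}. Now deg[1]=0, deg[4]=1.
Step 4: smallest deg-1 vertex = 4, p_4 = 2. Add edge {2,4}. Now deg[4]=0, deg[2]=1.
Step 5: smallest deg-1 vertex = 2, p_5 = 3. Add edge {2,3}. Now deg[2]=0, deg[3]=1.
Final: two remaining deg-1 vertices are 3, 7. Add edge {3,7}.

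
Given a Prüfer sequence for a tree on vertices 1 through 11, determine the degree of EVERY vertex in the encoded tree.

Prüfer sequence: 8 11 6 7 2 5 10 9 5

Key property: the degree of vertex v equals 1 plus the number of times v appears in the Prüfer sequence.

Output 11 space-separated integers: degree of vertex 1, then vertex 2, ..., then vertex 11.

p_1 = 8: count[8] becomes 1
p_2 = 11: count[11] becomes 1
p_3 = 6: count[6] becomes 1
p_4 = 7: count[7] becomes 1
p_5 = 2: count[2] becomes 1
p_6 = 5: count[5] becomes 1
p_7 = 10: count[10] becomes 1
p_8 = 9: count[9] becomes 1
p_9 = 5: count[5] becomes 2
Degrees (1 + count): deg[1]=1+0=1, deg[2]=1+1=2, deg[3]=1+0=1, deg[4]=1+0=1, deg[5]=1+2=3, deg[6]=1+1=2, deg[7]=1+1=2, deg[8]=1+1=2, deg[9]=1+1=2, deg[10]=1+1=2, deg[11]=1+1=2

Answer: 1 2 1 1 3 2 2 2 2 2 2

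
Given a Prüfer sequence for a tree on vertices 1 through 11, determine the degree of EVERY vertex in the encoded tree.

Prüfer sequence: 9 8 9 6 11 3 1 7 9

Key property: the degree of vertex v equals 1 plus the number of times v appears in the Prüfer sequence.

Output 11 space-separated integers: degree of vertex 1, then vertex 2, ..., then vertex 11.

p_1 = 9: count[9] becomes 1
p_2 = 8: count[8] becomes 1
p_3 = 9: count[9] becomes 2
p_4 = 6: count[6] becomes 1
p_5 = 11: count[11] becomes 1
p_6 = 3: count[3] becomes 1
p_7 = 1: count[1] becomes 1
p_8 = 7: count[7] becomes 1
p_9 = 9: count[9] becomes 3
Degrees (1 + count): deg[1]=1+1=2, deg[2]=1+0=1, deg[3]=1+1=2, deg[4]=1+0=1, deg[5]=1+0=1, deg[6]=1+1=2, deg[7]=1+1=2, deg[8]=1+1=2, deg[9]=1+3=4, deg[10]=1+0=1, deg[11]=1+1=2

Answer: 2 1 2 1 1 2 2 2 4 1 2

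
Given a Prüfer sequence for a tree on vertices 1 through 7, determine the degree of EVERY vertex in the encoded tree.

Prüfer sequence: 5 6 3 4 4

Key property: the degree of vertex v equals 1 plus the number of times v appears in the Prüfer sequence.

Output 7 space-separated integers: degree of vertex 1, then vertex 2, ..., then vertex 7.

Answer: 1 1 2 3 2 2 1

Derivation:
p_1 = 5: count[5] becomes 1
p_2 = 6: count[6] becomes 1
p_3 = 3: count[3] becomes 1
p_4 = 4: count[4] becomes 1
p_5 = 4: count[4] becomes 2
Degrees (1 + count): deg[1]=1+0=1, deg[2]=1+0=1, deg[3]=1+1=2, deg[4]=1+2=3, deg[5]=1+1=2, deg[6]=1+1=2, deg[7]=1+0=1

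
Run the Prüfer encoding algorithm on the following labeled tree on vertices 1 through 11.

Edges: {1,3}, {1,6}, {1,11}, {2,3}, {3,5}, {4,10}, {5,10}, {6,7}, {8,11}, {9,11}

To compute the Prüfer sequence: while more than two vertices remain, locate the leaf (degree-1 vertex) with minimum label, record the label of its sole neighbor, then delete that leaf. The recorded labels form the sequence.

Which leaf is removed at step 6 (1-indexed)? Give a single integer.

Step 1: current leaves = {2,4,7,8,9}. Remove leaf 2 (neighbor: 3).
Step 2: current leaves = {4,7,8,9}. Remove leaf 4 (neighbor: 10).
Step 3: current leaves = {7,8,9,10}. Remove leaf 7 (neighbor: 6).
Step 4: current leaves = {6,8,9,10}. Remove leaf 6 (neighbor: 1).
Step 5: current leaves = {8,9,10}. Remove leaf 8 (neighbor: 11).
Step 6: current leaves = {9,10}. Remove leaf 9 (neighbor: 11).

Answer: 9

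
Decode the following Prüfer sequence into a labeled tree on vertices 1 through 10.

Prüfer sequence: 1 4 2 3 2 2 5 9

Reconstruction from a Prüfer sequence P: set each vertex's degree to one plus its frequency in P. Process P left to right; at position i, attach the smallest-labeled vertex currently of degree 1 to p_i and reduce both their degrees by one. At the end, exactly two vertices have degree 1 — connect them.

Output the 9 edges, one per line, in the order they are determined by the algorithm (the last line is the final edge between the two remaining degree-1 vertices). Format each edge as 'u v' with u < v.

Initial degrees: {1:2, 2:4, 3:2, 4:2, 5:2, 6:1, 7:1, 8:1, 9:2, 10:1}
Step 1: smallest deg-1 vertex = 6, p_1 = 1. Add edge {1,6}. Now deg[6]=0, deg[1]=1.
Step 2: smallest deg-1 vertex = 1, p_2 = 4. Add edge {1,4}. Now deg[1]=0, deg[4]=1.
Step 3: smallest deg-1 vertex = 4, p_3 = 2. Add edge {2,4}. Now deg[4]=0, deg[2]=3.
Step 4: smallest deg-1 vertex = 7, p_4 = 3. Add edge {3,7}. Now deg[7]=0, deg[3]=1.
Step 5: smallest deg-1 vertex = 3, p_5 = 2. Add edge {2,3}. Now deg[3]=0, deg[2]=2.
Step 6: smallest deg-1 vertex = 8, p_6 = 2. Add edge {2,8}. Now deg[8]=0, deg[2]=1.
Step 7: smallest deg-1 vertex = 2, p_7 = 5. Add edge {2,5}. Now deg[2]=0, deg[5]=1.
Step 8: smallest deg-1 vertex = 5, p_8 = 9. Add edge {5,9}. Now deg[5]=0, deg[9]=1.
Final: two remaining deg-1 vertices are 9, 10. Add edge {9,10}.

Answer: 1 6
1 4
2 4
3 7
2 3
2 8
2 5
5 9
9 10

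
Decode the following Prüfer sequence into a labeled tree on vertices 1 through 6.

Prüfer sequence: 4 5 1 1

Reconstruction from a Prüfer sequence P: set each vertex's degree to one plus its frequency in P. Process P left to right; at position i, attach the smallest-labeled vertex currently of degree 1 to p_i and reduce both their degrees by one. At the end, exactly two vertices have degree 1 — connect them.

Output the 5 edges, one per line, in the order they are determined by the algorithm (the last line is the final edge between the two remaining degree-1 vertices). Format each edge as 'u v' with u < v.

Initial degrees: {1:3, 2:1, 3:1, 4:2, 5:2, 6:1}
Step 1: smallest deg-1 vertex = 2, p_1 = 4. Add edge {2,4}. Now deg[2]=0, deg[4]=1.
Step 2: smallest deg-1 vertex = 3, p_2 = 5. Add edge {3,5}. Now deg[3]=0, deg[5]=1.
Step 3: smallest deg-1 vertex = 4, p_3 = 1. Add edge {1,4}. Now deg[4]=0, deg[1]=2.
Step 4: smallest deg-1 vertex = 5, p_4 = 1. Add edge {1,5}. Now deg[5]=0, deg[1]=1.
Final: two remaining deg-1 vertices are 1, 6. Add edge {1,6}.

Answer: 2 4
3 5
1 4
1 5
1 6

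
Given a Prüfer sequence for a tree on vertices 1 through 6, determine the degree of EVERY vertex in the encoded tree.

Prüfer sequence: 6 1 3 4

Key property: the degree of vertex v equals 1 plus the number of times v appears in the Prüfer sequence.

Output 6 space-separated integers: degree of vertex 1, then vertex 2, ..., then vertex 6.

p_1 = 6: count[6] becomes 1
p_2 = 1: count[1] becomes 1
p_3 = 3: count[3] becomes 1
p_4 = 4: count[4] becomes 1
Degrees (1 + count): deg[1]=1+1=2, deg[2]=1+0=1, deg[3]=1+1=2, deg[4]=1+1=2, deg[5]=1+0=1, deg[6]=1+1=2

Answer: 2 1 2 2 1 2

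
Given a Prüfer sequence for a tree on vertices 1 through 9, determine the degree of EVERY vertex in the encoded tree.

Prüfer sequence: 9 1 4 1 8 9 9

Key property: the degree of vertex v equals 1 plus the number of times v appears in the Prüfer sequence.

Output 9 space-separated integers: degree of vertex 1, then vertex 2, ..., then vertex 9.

Answer: 3 1 1 2 1 1 1 2 4

Derivation:
p_1 = 9: count[9] becomes 1
p_2 = 1: count[1] becomes 1
p_3 = 4: count[4] becomes 1
p_4 = 1: count[1] becomes 2
p_5 = 8: count[8] becomes 1
p_6 = 9: count[9] becomes 2
p_7 = 9: count[9] becomes 3
Degrees (1 + count): deg[1]=1+2=3, deg[2]=1+0=1, deg[3]=1+0=1, deg[4]=1+1=2, deg[5]=1+0=1, deg[6]=1+0=1, deg[7]=1+0=1, deg[8]=1+1=2, deg[9]=1+3=4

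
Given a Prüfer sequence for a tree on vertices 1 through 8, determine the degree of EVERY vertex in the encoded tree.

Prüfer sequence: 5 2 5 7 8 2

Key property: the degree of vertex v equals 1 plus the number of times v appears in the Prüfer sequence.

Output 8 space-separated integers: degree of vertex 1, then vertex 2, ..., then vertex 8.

Answer: 1 3 1 1 3 1 2 2

Derivation:
p_1 = 5: count[5] becomes 1
p_2 = 2: count[2] becomes 1
p_3 = 5: count[5] becomes 2
p_4 = 7: count[7] becomes 1
p_5 = 8: count[8] becomes 1
p_6 = 2: count[2] becomes 2
Degrees (1 + count): deg[1]=1+0=1, deg[2]=1+2=3, deg[3]=1+0=1, deg[4]=1+0=1, deg[5]=1+2=3, deg[6]=1+0=1, deg[7]=1+1=2, deg[8]=1+1=2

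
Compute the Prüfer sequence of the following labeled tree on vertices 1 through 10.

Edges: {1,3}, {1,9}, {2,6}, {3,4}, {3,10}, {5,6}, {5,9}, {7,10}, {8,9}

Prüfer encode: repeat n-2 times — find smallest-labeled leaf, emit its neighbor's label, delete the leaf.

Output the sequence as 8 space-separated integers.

Step 1: leaves = {2,4,7,8}. Remove smallest leaf 2, emit neighbor 6.
Step 2: leaves = {4,6,7,8}. Remove smallest leaf 4, emit neighbor 3.
Step 3: leaves = {6,7,8}. Remove smallest leaf 6, emit neighbor 5.
Step 4: leaves = {5,7,8}. Remove smallest leaf 5, emit neighbor 9.
Step 5: leaves = {7,8}. Remove smallest leaf 7, emit neighbor 10.
Step 6: leaves = {8,10}. Remove smallest leaf 8, emit neighbor 9.
Step 7: leaves = {9,10}. Remove smallest leaf 9, emit neighbor 1.
Step 8: leaves = {1,10}. Remove smallest leaf 1, emit neighbor 3.
Done: 2 vertices remain (3, 10). Sequence = [6 3 5 9 10 9 1 3]

Answer: 6 3 5 9 10 9 1 3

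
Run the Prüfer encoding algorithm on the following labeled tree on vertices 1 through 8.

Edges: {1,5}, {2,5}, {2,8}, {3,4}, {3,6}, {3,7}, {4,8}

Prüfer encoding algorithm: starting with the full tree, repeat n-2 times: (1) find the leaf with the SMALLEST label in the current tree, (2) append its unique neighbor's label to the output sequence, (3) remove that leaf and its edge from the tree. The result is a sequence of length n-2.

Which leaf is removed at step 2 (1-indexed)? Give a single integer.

Answer: 5

Derivation:
Step 1: current leaves = {1,6,7}. Remove leaf 1 (neighbor: 5).
Step 2: current leaves = {5,6,7}. Remove leaf 5 (neighbor: 2).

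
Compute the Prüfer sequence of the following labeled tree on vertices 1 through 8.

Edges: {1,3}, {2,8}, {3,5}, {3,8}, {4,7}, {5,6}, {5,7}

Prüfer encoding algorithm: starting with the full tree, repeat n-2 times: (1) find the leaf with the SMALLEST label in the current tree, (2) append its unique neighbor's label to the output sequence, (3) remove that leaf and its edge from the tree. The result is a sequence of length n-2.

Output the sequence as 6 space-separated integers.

Answer: 3 8 7 5 5 3

Derivation:
Step 1: leaves = {1,2,4,6}. Remove smallest leaf 1, emit neighbor 3.
Step 2: leaves = {2,4,6}. Remove smallest leaf 2, emit neighbor 8.
Step 3: leaves = {4,6,8}. Remove smallest leaf 4, emit neighbor 7.
Step 4: leaves = {6,7,8}. Remove smallest leaf 6, emit neighbor 5.
Step 5: leaves = {7,8}. Remove smallest leaf 7, emit neighbor 5.
Step 6: leaves = {5,8}. Remove smallest leaf 5, emit neighbor 3.
Done: 2 vertices remain (3, 8). Sequence = [3 8 7 5 5 3]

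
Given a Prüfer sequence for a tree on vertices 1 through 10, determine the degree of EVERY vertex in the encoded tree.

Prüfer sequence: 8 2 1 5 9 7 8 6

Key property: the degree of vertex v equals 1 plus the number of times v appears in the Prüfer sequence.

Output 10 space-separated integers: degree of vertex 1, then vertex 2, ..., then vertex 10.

p_1 = 8: count[8] becomes 1
p_2 = 2: count[2] becomes 1
p_3 = 1: count[1] becomes 1
p_4 = 5: count[5] becomes 1
p_5 = 9: count[9] becomes 1
p_6 = 7: count[7] becomes 1
p_7 = 8: count[8] becomes 2
p_8 = 6: count[6] becomes 1
Degrees (1 + count): deg[1]=1+1=2, deg[2]=1+1=2, deg[3]=1+0=1, deg[4]=1+0=1, deg[5]=1+1=2, deg[6]=1+1=2, deg[7]=1+1=2, deg[8]=1+2=3, deg[9]=1+1=2, deg[10]=1+0=1

Answer: 2 2 1 1 2 2 2 3 2 1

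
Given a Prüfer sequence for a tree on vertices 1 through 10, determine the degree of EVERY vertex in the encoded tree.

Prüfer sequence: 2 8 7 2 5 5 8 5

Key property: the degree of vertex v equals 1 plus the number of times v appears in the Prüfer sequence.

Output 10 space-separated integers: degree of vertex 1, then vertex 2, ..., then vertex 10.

Answer: 1 3 1 1 4 1 2 3 1 1

Derivation:
p_1 = 2: count[2] becomes 1
p_2 = 8: count[8] becomes 1
p_3 = 7: count[7] becomes 1
p_4 = 2: count[2] becomes 2
p_5 = 5: count[5] becomes 1
p_6 = 5: count[5] becomes 2
p_7 = 8: count[8] becomes 2
p_8 = 5: count[5] becomes 3
Degrees (1 + count): deg[1]=1+0=1, deg[2]=1+2=3, deg[3]=1+0=1, deg[4]=1+0=1, deg[5]=1+3=4, deg[6]=1+0=1, deg[7]=1+1=2, deg[8]=1+2=3, deg[9]=1+0=1, deg[10]=1+0=1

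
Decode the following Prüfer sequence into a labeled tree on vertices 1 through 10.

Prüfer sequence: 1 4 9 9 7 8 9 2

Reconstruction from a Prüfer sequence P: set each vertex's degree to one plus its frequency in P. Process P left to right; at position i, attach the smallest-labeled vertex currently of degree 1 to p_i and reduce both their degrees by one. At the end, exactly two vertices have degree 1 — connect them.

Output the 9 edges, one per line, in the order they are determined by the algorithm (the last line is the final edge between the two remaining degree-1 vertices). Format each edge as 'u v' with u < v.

Initial degrees: {1:2, 2:2, 3:1, 4:2, 5:1, 6:1, 7:2, 8:2, 9:4, 10:1}
Step 1: smallest deg-1 vertex = 3, p_1 = 1. Add edge {1,3}. Now deg[3]=0, deg[1]=1.
Step 2: smallest deg-1 vertex = 1, p_2 = 4. Add edge {1,4}. Now deg[1]=0, deg[4]=1.
Step 3: smallest deg-1 vertex = 4, p_3 = 9. Add edge {4,9}. Now deg[4]=0, deg[9]=3.
Step 4: smallest deg-1 vertex = 5, p_4 = 9. Add edge {5,9}. Now deg[5]=0, deg[9]=2.
Step 5: smallest deg-1 vertex = 6, p_5 = 7. Add edge {6,7}. Now deg[6]=0, deg[7]=1.
Step 6: smallest deg-1 vertex = 7, p_6 = 8. Add edge {7,8}. Now deg[7]=0, deg[8]=1.
Step 7: smallest deg-1 vertex = 8, p_7 = 9. Add edge {8,9}. Now deg[8]=0, deg[9]=1.
Step 8: smallest deg-1 vertex = 9, p_8 = 2. Add edge {2,9}. Now deg[9]=0, deg[2]=1.
Final: two remaining deg-1 vertices are 2, 10. Add edge {2,10}.

Answer: 1 3
1 4
4 9
5 9
6 7
7 8
8 9
2 9
2 10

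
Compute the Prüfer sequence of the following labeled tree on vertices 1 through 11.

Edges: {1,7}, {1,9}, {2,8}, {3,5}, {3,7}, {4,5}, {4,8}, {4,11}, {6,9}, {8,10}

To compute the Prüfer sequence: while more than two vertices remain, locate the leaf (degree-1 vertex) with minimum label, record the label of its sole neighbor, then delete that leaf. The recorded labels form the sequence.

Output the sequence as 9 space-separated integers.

Step 1: leaves = {2,6,10,11}. Remove smallest leaf 2, emit neighbor 8.
Step 2: leaves = {6,10,11}. Remove smallest leaf 6, emit neighbor 9.
Step 3: leaves = {9,10,11}. Remove smallest leaf 9, emit neighbor 1.
Step 4: leaves = {1,10,11}. Remove smallest leaf 1, emit neighbor 7.
Step 5: leaves = {7,10,11}. Remove smallest leaf 7, emit neighbor 3.
Step 6: leaves = {3,10,11}. Remove smallest leaf 3, emit neighbor 5.
Step 7: leaves = {5,10,11}. Remove smallest leaf 5, emit neighbor 4.
Step 8: leaves = {10,11}. Remove smallest leaf 10, emit neighbor 8.
Step 9: leaves = {8,11}. Remove smallest leaf 8, emit neighbor 4.
Done: 2 vertices remain (4, 11). Sequence = [8 9 1 7 3 5 4 8 4]

Answer: 8 9 1 7 3 5 4 8 4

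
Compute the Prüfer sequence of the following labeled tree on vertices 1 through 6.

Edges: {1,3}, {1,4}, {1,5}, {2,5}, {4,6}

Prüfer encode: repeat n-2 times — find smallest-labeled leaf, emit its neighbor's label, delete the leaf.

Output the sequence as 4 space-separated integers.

Step 1: leaves = {2,3,6}. Remove smallest leaf 2, emit neighbor 5.
Step 2: leaves = {3,5,6}. Remove smallest leaf 3, emit neighbor 1.
Step 3: leaves = {5,6}. Remove smallest leaf 5, emit neighbor 1.
Step 4: leaves = {1,6}. Remove smallest leaf 1, emit neighbor 4.
Done: 2 vertices remain (4, 6). Sequence = [5 1 1 4]

Answer: 5 1 1 4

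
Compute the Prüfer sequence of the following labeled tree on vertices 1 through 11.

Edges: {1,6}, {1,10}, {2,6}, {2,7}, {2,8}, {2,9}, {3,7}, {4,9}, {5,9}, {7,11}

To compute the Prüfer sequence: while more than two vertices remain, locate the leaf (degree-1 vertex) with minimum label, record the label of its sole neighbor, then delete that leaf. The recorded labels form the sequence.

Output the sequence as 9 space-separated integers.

Step 1: leaves = {3,4,5,8,10,11}. Remove smallest leaf 3, emit neighbor 7.
Step 2: leaves = {4,5,8,10,11}. Remove smallest leaf 4, emit neighbor 9.
Step 3: leaves = {5,8,10,11}. Remove smallest leaf 5, emit neighbor 9.
Step 4: leaves = {8,9,10,11}. Remove smallest leaf 8, emit neighbor 2.
Step 5: leaves = {9,10,11}. Remove smallest leaf 9, emit neighbor 2.
Step 6: leaves = {10,11}. Remove smallest leaf 10, emit neighbor 1.
Step 7: leaves = {1,11}. Remove smallest leaf 1, emit neighbor 6.
Step 8: leaves = {6,11}. Remove smallest leaf 6, emit neighbor 2.
Step 9: leaves = {2,11}. Remove smallest leaf 2, emit neighbor 7.
Done: 2 vertices remain (7, 11). Sequence = [7 9 9 2 2 1 6 2 7]

Answer: 7 9 9 2 2 1 6 2 7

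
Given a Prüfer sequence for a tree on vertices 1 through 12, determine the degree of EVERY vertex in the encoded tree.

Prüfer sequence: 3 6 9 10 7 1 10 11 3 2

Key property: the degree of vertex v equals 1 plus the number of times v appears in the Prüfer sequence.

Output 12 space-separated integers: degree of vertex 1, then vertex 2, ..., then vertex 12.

p_1 = 3: count[3] becomes 1
p_2 = 6: count[6] becomes 1
p_3 = 9: count[9] becomes 1
p_4 = 10: count[10] becomes 1
p_5 = 7: count[7] becomes 1
p_6 = 1: count[1] becomes 1
p_7 = 10: count[10] becomes 2
p_8 = 11: count[11] becomes 1
p_9 = 3: count[3] becomes 2
p_10 = 2: count[2] becomes 1
Degrees (1 + count): deg[1]=1+1=2, deg[2]=1+1=2, deg[3]=1+2=3, deg[4]=1+0=1, deg[5]=1+0=1, deg[6]=1+1=2, deg[7]=1+1=2, deg[8]=1+0=1, deg[9]=1+1=2, deg[10]=1+2=3, deg[11]=1+1=2, deg[12]=1+0=1

Answer: 2 2 3 1 1 2 2 1 2 3 2 1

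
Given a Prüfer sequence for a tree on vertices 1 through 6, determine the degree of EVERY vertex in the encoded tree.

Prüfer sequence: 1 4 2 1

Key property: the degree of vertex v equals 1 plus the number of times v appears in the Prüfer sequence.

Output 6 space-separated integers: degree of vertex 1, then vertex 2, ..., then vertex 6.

p_1 = 1: count[1] becomes 1
p_2 = 4: count[4] becomes 1
p_3 = 2: count[2] becomes 1
p_4 = 1: count[1] becomes 2
Degrees (1 + count): deg[1]=1+2=3, deg[2]=1+1=2, deg[3]=1+0=1, deg[4]=1+1=2, deg[5]=1+0=1, deg[6]=1+0=1

Answer: 3 2 1 2 1 1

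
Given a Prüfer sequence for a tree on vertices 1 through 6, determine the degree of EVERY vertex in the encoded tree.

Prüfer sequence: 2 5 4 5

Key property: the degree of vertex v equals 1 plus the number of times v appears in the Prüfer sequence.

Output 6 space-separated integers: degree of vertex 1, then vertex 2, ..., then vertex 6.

Answer: 1 2 1 2 3 1

Derivation:
p_1 = 2: count[2] becomes 1
p_2 = 5: count[5] becomes 1
p_3 = 4: count[4] becomes 1
p_4 = 5: count[5] becomes 2
Degrees (1 + count): deg[1]=1+0=1, deg[2]=1+1=2, deg[3]=1+0=1, deg[4]=1+1=2, deg[5]=1+2=3, deg[6]=1+0=1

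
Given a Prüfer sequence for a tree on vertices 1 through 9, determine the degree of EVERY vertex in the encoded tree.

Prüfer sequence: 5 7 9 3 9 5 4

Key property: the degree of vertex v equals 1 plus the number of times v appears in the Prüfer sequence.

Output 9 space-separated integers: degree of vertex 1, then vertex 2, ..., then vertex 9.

Answer: 1 1 2 2 3 1 2 1 3

Derivation:
p_1 = 5: count[5] becomes 1
p_2 = 7: count[7] becomes 1
p_3 = 9: count[9] becomes 1
p_4 = 3: count[3] becomes 1
p_5 = 9: count[9] becomes 2
p_6 = 5: count[5] becomes 2
p_7 = 4: count[4] becomes 1
Degrees (1 + count): deg[1]=1+0=1, deg[2]=1+0=1, deg[3]=1+1=2, deg[4]=1+1=2, deg[5]=1+2=3, deg[6]=1+0=1, deg[7]=1+1=2, deg[8]=1+0=1, deg[9]=1+2=3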